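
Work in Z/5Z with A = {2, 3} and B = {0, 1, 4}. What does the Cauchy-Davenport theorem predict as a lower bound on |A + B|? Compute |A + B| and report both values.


Cauchy-Davenport: |A + B| ≥ min(p, |A| + |B| - 1) for A, B nonempty in Z/pZ.
|A| = 2, |B| = 3, p = 5.
CD lower bound = min(5, 2 + 3 - 1) = min(5, 4) = 4.
Compute A + B mod 5 directly:
a = 2: 2+0=2, 2+1=3, 2+4=1
a = 3: 3+0=3, 3+1=4, 3+4=2
A + B = {1, 2, 3, 4}, so |A + B| = 4.
Verify: 4 ≥ 4? Yes ✓.

CD lower bound = 4, actual |A + B| = 4.


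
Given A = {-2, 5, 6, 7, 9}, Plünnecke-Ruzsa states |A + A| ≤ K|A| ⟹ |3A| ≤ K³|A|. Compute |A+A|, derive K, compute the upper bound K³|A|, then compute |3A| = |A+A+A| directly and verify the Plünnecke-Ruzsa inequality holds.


|A| = 5.
Step 1: Compute A + A by enumerating all 25 pairs.
A + A = {-4, 3, 4, 5, 7, 10, 11, 12, 13, 14, 15, 16, 18}, so |A + A| = 13.
Step 2: Doubling constant K = |A + A|/|A| = 13/5 = 13/5 ≈ 2.6000.
Step 3: Plünnecke-Ruzsa gives |3A| ≤ K³·|A| = (2.6000)³ · 5 ≈ 87.8800.
Step 4: Compute 3A = A + A + A directly by enumerating all triples (a,b,c) ∈ A³; |3A| = 24.
Step 5: Check 24 ≤ 87.8800? Yes ✓.

K = 13/5, Plünnecke-Ruzsa bound K³|A| ≈ 87.8800, |3A| = 24, inequality holds.


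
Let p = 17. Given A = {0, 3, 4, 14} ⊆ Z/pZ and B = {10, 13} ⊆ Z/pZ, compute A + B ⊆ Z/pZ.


Work in Z/17Z: reduce every sum a + b modulo 17.
Enumerate all 8 pairs:
a = 0: 0+10=10, 0+13=13
a = 3: 3+10=13, 3+13=16
a = 4: 4+10=14, 4+13=0
a = 14: 14+10=7, 14+13=10
Distinct residues collected: {0, 7, 10, 13, 14, 16}
|A + B| = 6 (out of 17 total residues).

A + B = {0, 7, 10, 13, 14, 16}


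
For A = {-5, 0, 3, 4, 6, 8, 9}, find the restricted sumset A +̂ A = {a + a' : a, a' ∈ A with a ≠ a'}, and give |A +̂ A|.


Restricted sumset: A +̂ A = {a + a' : a ∈ A, a' ∈ A, a ≠ a'}.
Equivalently, take A + A and drop any sum 2a that is achievable ONLY as a + a for a ∈ A (i.e. sums representable only with equal summands).
Enumerate pairs (a, a') with a < a' (symmetric, so each unordered pair gives one sum; this covers all a ≠ a'):
  -5 + 0 = -5
  -5 + 3 = -2
  -5 + 4 = -1
  -5 + 6 = 1
  -5 + 8 = 3
  -5 + 9 = 4
  0 + 3 = 3
  0 + 4 = 4
  0 + 6 = 6
  0 + 8 = 8
  0 + 9 = 9
  3 + 4 = 7
  3 + 6 = 9
  3 + 8 = 11
  3 + 9 = 12
  4 + 6 = 10
  4 + 8 = 12
  4 + 9 = 13
  6 + 8 = 14
  6 + 9 = 15
  8 + 9 = 17
Collected distinct sums: {-5, -2, -1, 1, 3, 4, 6, 7, 8, 9, 10, 11, 12, 13, 14, 15, 17}
|A +̂ A| = 17
(Reference bound: |A +̂ A| ≥ 2|A| - 3 for |A| ≥ 2, with |A| = 7 giving ≥ 11.)

|A +̂ A| = 17


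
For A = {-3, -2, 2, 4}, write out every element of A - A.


A - A = {a - a' : a, a' ∈ A}.
Compute a - a' for each ordered pair (a, a'):
a = -3: -3--3=0, -3--2=-1, -3-2=-5, -3-4=-7
a = -2: -2--3=1, -2--2=0, -2-2=-4, -2-4=-6
a = 2: 2--3=5, 2--2=4, 2-2=0, 2-4=-2
a = 4: 4--3=7, 4--2=6, 4-2=2, 4-4=0
Collecting distinct values (and noting 0 appears from a-a):
A - A = {-7, -6, -5, -4, -2, -1, 0, 1, 2, 4, 5, 6, 7}
|A - A| = 13

A - A = {-7, -6, -5, -4, -2, -1, 0, 1, 2, 4, 5, 6, 7}


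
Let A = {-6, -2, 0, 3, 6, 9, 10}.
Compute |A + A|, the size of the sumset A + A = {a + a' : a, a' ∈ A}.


A + A = {a + a' : a, a' ∈ A}; |A| = 7.
General bounds: 2|A| - 1 ≤ |A + A| ≤ |A|(|A|+1)/2, i.e. 13 ≤ |A + A| ≤ 28.
Lower bound 2|A|-1 is attained iff A is an arithmetic progression.
Enumerate sums a + a' for a ≤ a' (symmetric, so this suffices):
a = -6: -6+-6=-12, -6+-2=-8, -6+0=-6, -6+3=-3, -6+6=0, -6+9=3, -6+10=4
a = -2: -2+-2=-4, -2+0=-2, -2+3=1, -2+6=4, -2+9=7, -2+10=8
a = 0: 0+0=0, 0+3=3, 0+6=6, 0+9=9, 0+10=10
a = 3: 3+3=6, 3+6=9, 3+9=12, 3+10=13
a = 6: 6+6=12, 6+9=15, 6+10=16
a = 9: 9+9=18, 9+10=19
a = 10: 10+10=20
Distinct sums: {-12, -8, -6, -4, -3, -2, 0, 1, 3, 4, 6, 7, 8, 9, 10, 12, 13, 15, 16, 18, 19, 20}
|A + A| = 22

|A + A| = 22


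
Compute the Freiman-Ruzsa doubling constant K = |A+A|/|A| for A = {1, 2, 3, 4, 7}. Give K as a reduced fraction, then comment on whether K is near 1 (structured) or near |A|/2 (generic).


|A| = 5.
Compute A + A by enumerating all 25 pairs.
A + A = {2, 3, 4, 5, 6, 7, 8, 9, 10, 11, 14}, so |A + A| = 11.
K = |A + A| / |A| = 11/5 (already in lowest terms) ≈ 2.2000.
Reference: AP of size 5 gives K = 9/5 ≈ 1.8000; a fully generic set of size 5 gives K ≈ 3.0000.

|A| = 5, |A + A| = 11, K = 11/5.


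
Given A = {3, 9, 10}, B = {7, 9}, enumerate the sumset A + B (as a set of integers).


A + B = {a + b : a ∈ A, b ∈ B}.
Enumerate all |A|·|B| = 3·2 = 6 pairs (a, b) and collect distinct sums.
a = 3: 3+7=10, 3+9=12
a = 9: 9+7=16, 9+9=18
a = 10: 10+7=17, 10+9=19
Collecting distinct sums: A + B = {10, 12, 16, 17, 18, 19}
|A + B| = 6

A + B = {10, 12, 16, 17, 18, 19}


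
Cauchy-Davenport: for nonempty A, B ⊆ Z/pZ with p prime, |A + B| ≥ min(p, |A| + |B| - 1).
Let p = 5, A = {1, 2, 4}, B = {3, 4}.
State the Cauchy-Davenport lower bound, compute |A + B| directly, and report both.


Cauchy-Davenport: |A + B| ≥ min(p, |A| + |B| - 1) for A, B nonempty in Z/pZ.
|A| = 3, |B| = 2, p = 5.
CD lower bound = min(5, 3 + 2 - 1) = min(5, 4) = 4.
Compute A + B mod 5 directly:
a = 1: 1+3=4, 1+4=0
a = 2: 2+3=0, 2+4=1
a = 4: 4+3=2, 4+4=3
A + B = {0, 1, 2, 3, 4}, so |A + B| = 5.
Verify: 5 ≥ 4? Yes ✓.

CD lower bound = 4, actual |A + B| = 5.


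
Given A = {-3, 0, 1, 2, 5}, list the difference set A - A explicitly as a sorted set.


A - A = {a - a' : a, a' ∈ A}.
Compute a - a' for each ordered pair (a, a'):
a = -3: -3--3=0, -3-0=-3, -3-1=-4, -3-2=-5, -3-5=-8
a = 0: 0--3=3, 0-0=0, 0-1=-1, 0-2=-2, 0-5=-5
a = 1: 1--3=4, 1-0=1, 1-1=0, 1-2=-1, 1-5=-4
a = 2: 2--3=5, 2-0=2, 2-1=1, 2-2=0, 2-5=-3
a = 5: 5--3=8, 5-0=5, 5-1=4, 5-2=3, 5-5=0
Collecting distinct values (and noting 0 appears from a-a):
A - A = {-8, -5, -4, -3, -2, -1, 0, 1, 2, 3, 4, 5, 8}
|A - A| = 13

A - A = {-8, -5, -4, -3, -2, -1, 0, 1, 2, 3, 4, 5, 8}


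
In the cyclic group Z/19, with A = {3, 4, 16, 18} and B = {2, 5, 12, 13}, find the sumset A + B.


Work in Z/19Z: reduce every sum a + b modulo 19.
Enumerate all 16 pairs:
a = 3: 3+2=5, 3+5=8, 3+12=15, 3+13=16
a = 4: 4+2=6, 4+5=9, 4+12=16, 4+13=17
a = 16: 16+2=18, 16+5=2, 16+12=9, 16+13=10
a = 18: 18+2=1, 18+5=4, 18+12=11, 18+13=12
Distinct residues collected: {1, 2, 4, 5, 6, 8, 9, 10, 11, 12, 15, 16, 17, 18}
|A + B| = 14 (out of 19 total residues).

A + B = {1, 2, 4, 5, 6, 8, 9, 10, 11, 12, 15, 16, 17, 18}


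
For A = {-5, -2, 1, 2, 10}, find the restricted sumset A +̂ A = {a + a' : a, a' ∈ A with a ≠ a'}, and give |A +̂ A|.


Restricted sumset: A +̂ A = {a + a' : a ∈ A, a' ∈ A, a ≠ a'}.
Equivalently, take A + A and drop any sum 2a that is achievable ONLY as a + a for a ∈ A (i.e. sums representable only with equal summands).
Enumerate pairs (a, a') with a < a' (symmetric, so each unordered pair gives one sum; this covers all a ≠ a'):
  -5 + -2 = -7
  -5 + 1 = -4
  -5 + 2 = -3
  -5 + 10 = 5
  -2 + 1 = -1
  -2 + 2 = 0
  -2 + 10 = 8
  1 + 2 = 3
  1 + 10 = 11
  2 + 10 = 12
Collected distinct sums: {-7, -4, -3, -1, 0, 3, 5, 8, 11, 12}
|A +̂ A| = 10
(Reference bound: |A +̂ A| ≥ 2|A| - 3 for |A| ≥ 2, with |A| = 5 giving ≥ 7.)

|A +̂ A| = 10


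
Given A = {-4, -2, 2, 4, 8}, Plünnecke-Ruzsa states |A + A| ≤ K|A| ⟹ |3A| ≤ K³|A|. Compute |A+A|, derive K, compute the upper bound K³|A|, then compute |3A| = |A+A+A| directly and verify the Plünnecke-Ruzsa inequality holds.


|A| = 5.
Step 1: Compute A + A by enumerating all 25 pairs.
A + A = {-8, -6, -4, -2, 0, 2, 4, 6, 8, 10, 12, 16}, so |A + A| = 12.
Step 2: Doubling constant K = |A + A|/|A| = 12/5 = 12/5 ≈ 2.4000.
Step 3: Plünnecke-Ruzsa gives |3A| ≤ K³·|A| = (2.4000)³ · 5 ≈ 69.1200.
Step 4: Compute 3A = A + A + A directly by enumerating all triples (a,b,c) ∈ A³; |3A| = 18.
Step 5: Check 18 ≤ 69.1200? Yes ✓.

K = 12/5, Plünnecke-Ruzsa bound K³|A| ≈ 69.1200, |3A| = 18, inequality holds.


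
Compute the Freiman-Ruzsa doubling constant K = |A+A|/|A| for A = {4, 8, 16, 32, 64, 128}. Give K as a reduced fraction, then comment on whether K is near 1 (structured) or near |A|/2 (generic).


|A| = 6.
Compute A + A by enumerating all 36 pairs.
A + A = {8, 12, 16, 20, 24, 32, 36, 40, 48, 64, 68, 72, 80, 96, 128, 132, 136, 144, 160, 192, 256}, so |A + A| = 21.
K = |A + A| / |A| = 21/6 = 7/2 ≈ 3.5000.
Reference: AP of size 6 gives K = 11/6 ≈ 1.8333; a fully generic set of size 6 gives K ≈ 3.5000.

|A| = 6, |A + A| = 21, K = 21/6 = 7/2.


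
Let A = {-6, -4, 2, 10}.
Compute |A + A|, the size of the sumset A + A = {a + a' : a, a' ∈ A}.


A + A = {a + a' : a, a' ∈ A}; |A| = 4.
General bounds: 2|A| - 1 ≤ |A + A| ≤ |A|(|A|+1)/2, i.e. 7 ≤ |A + A| ≤ 10.
Lower bound 2|A|-1 is attained iff A is an arithmetic progression.
Enumerate sums a + a' for a ≤ a' (symmetric, so this suffices):
a = -6: -6+-6=-12, -6+-4=-10, -6+2=-4, -6+10=4
a = -4: -4+-4=-8, -4+2=-2, -4+10=6
a = 2: 2+2=4, 2+10=12
a = 10: 10+10=20
Distinct sums: {-12, -10, -8, -4, -2, 4, 6, 12, 20}
|A + A| = 9

|A + A| = 9


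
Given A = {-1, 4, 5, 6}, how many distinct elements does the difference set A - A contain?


A - A = {a - a' : a, a' ∈ A}; |A| = 4.
Bounds: 2|A|-1 ≤ |A - A| ≤ |A|² - |A| + 1, i.e. 7 ≤ |A - A| ≤ 13.
Note: 0 ∈ A - A always (from a - a). The set is symmetric: if d ∈ A - A then -d ∈ A - A.
Enumerate nonzero differences d = a - a' with a > a' (then include -d):
Positive differences: {1, 2, 5, 6, 7}
Full difference set: {0} ∪ (positive diffs) ∪ (negative diffs).
|A - A| = 1 + 2·5 = 11 (matches direct enumeration: 11).

|A - A| = 11


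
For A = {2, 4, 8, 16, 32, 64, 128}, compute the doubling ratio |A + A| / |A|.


|A| = 7.
Compute A + A by enumerating all 49 pairs.
A + A = {4, 6, 8, 10, 12, 16, 18, 20, 24, 32, 34, 36, 40, 48, 64, 66, 68, 72, 80, 96, 128, 130, 132, 136, 144, 160, 192, 256}, so |A + A| = 28.
K = |A + A| / |A| = 28/7 = 4/1 ≈ 4.0000.
Reference: AP of size 7 gives K = 13/7 ≈ 1.8571; a fully generic set of size 7 gives K ≈ 4.0000.

|A| = 7, |A + A| = 28, K = 28/7 = 4/1.


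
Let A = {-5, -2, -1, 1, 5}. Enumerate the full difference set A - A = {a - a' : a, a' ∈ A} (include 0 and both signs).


A - A = {a - a' : a, a' ∈ A}.
Compute a - a' for each ordered pair (a, a'):
a = -5: -5--5=0, -5--2=-3, -5--1=-4, -5-1=-6, -5-5=-10
a = -2: -2--5=3, -2--2=0, -2--1=-1, -2-1=-3, -2-5=-7
a = -1: -1--5=4, -1--2=1, -1--1=0, -1-1=-2, -1-5=-6
a = 1: 1--5=6, 1--2=3, 1--1=2, 1-1=0, 1-5=-4
a = 5: 5--5=10, 5--2=7, 5--1=6, 5-1=4, 5-5=0
Collecting distinct values (and noting 0 appears from a-a):
A - A = {-10, -7, -6, -4, -3, -2, -1, 0, 1, 2, 3, 4, 6, 7, 10}
|A - A| = 15

A - A = {-10, -7, -6, -4, -3, -2, -1, 0, 1, 2, 3, 4, 6, 7, 10}


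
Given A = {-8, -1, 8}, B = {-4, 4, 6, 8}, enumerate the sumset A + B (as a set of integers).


A + B = {a + b : a ∈ A, b ∈ B}.
Enumerate all |A|·|B| = 3·4 = 12 pairs (a, b) and collect distinct sums.
a = -8: -8+-4=-12, -8+4=-4, -8+6=-2, -8+8=0
a = -1: -1+-4=-5, -1+4=3, -1+6=5, -1+8=7
a = 8: 8+-4=4, 8+4=12, 8+6=14, 8+8=16
Collecting distinct sums: A + B = {-12, -5, -4, -2, 0, 3, 4, 5, 7, 12, 14, 16}
|A + B| = 12

A + B = {-12, -5, -4, -2, 0, 3, 4, 5, 7, 12, 14, 16}


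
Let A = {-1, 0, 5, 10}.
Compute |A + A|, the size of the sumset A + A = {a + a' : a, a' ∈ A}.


A + A = {a + a' : a, a' ∈ A}; |A| = 4.
General bounds: 2|A| - 1 ≤ |A + A| ≤ |A|(|A|+1)/2, i.e. 7 ≤ |A + A| ≤ 10.
Lower bound 2|A|-1 is attained iff A is an arithmetic progression.
Enumerate sums a + a' for a ≤ a' (symmetric, so this suffices):
a = -1: -1+-1=-2, -1+0=-1, -1+5=4, -1+10=9
a = 0: 0+0=0, 0+5=5, 0+10=10
a = 5: 5+5=10, 5+10=15
a = 10: 10+10=20
Distinct sums: {-2, -1, 0, 4, 5, 9, 10, 15, 20}
|A + A| = 9

|A + A| = 9


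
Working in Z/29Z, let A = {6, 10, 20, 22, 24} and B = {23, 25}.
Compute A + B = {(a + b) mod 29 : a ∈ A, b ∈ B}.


Work in Z/29Z: reduce every sum a + b modulo 29.
Enumerate all 10 pairs:
a = 6: 6+23=0, 6+25=2
a = 10: 10+23=4, 10+25=6
a = 20: 20+23=14, 20+25=16
a = 22: 22+23=16, 22+25=18
a = 24: 24+23=18, 24+25=20
Distinct residues collected: {0, 2, 4, 6, 14, 16, 18, 20}
|A + B| = 8 (out of 29 total residues).

A + B = {0, 2, 4, 6, 14, 16, 18, 20}


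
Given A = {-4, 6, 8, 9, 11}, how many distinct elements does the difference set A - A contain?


A - A = {a - a' : a, a' ∈ A}; |A| = 5.
Bounds: 2|A|-1 ≤ |A - A| ≤ |A|² - |A| + 1, i.e. 9 ≤ |A - A| ≤ 21.
Note: 0 ∈ A - A always (from a - a). The set is symmetric: if d ∈ A - A then -d ∈ A - A.
Enumerate nonzero differences d = a - a' with a > a' (then include -d):
Positive differences: {1, 2, 3, 5, 10, 12, 13, 15}
Full difference set: {0} ∪ (positive diffs) ∪ (negative diffs).
|A - A| = 1 + 2·8 = 17 (matches direct enumeration: 17).

|A - A| = 17


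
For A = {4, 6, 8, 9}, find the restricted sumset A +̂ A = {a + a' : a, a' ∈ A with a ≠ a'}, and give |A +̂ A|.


Restricted sumset: A +̂ A = {a + a' : a ∈ A, a' ∈ A, a ≠ a'}.
Equivalently, take A + A and drop any sum 2a that is achievable ONLY as a + a for a ∈ A (i.e. sums representable only with equal summands).
Enumerate pairs (a, a') with a < a' (symmetric, so each unordered pair gives one sum; this covers all a ≠ a'):
  4 + 6 = 10
  4 + 8 = 12
  4 + 9 = 13
  6 + 8 = 14
  6 + 9 = 15
  8 + 9 = 17
Collected distinct sums: {10, 12, 13, 14, 15, 17}
|A +̂ A| = 6
(Reference bound: |A +̂ A| ≥ 2|A| - 3 for |A| ≥ 2, with |A| = 4 giving ≥ 5.)

|A +̂ A| = 6


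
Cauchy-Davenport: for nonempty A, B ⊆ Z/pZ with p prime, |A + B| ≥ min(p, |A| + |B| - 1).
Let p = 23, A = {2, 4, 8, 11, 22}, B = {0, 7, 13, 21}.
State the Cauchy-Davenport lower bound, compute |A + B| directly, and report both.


Cauchy-Davenport: |A + B| ≥ min(p, |A| + |B| - 1) for A, B nonempty in Z/pZ.
|A| = 5, |B| = 4, p = 23.
CD lower bound = min(23, 5 + 4 - 1) = min(23, 8) = 8.
Compute A + B mod 23 directly:
a = 2: 2+0=2, 2+7=9, 2+13=15, 2+21=0
a = 4: 4+0=4, 4+7=11, 4+13=17, 4+21=2
a = 8: 8+0=8, 8+7=15, 8+13=21, 8+21=6
a = 11: 11+0=11, 11+7=18, 11+13=1, 11+21=9
a = 22: 22+0=22, 22+7=6, 22+13=12, 22+21=20
A + B = {0, 1, 2, 4, 6, 8, 9, 11, 12, 15, 17, 18, 20, 21, 22}, so |A + B| = 15.
Verify: 15 ≥ 8? Yes ✓.

CD lower bound = 8, actual |A + B| = 15.


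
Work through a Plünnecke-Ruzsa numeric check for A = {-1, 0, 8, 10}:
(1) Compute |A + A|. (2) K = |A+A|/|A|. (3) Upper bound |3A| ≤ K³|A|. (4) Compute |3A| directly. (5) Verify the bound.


|A| = 4.
Step 1: Compute A + A by enumerating all 16 pairs.
A + A = {-2, -1, 0, 7, 8, 9, 10, 16, 18, 20}, so |A + A| = 10.
Step 2: Doubling constant K = |A + A|/|A| = 10/4 = 10/4 ≈ 2.5000.
Step 3: Plünnecke-Ruzsa gives |3A| ≤ K³·|A| = (2.5000)³ · 4 ≈ 62.5000.
Step 4: Compute 3A = A + A + A directly by enumerating all triples (a,b,c) ∈ A³; |3A| = 19.
Step 5: Check 19 ≤ 62.5000? Yes ✓.

K = 10/4, Plünnecke-Ruzsa bound K³|A| ≈ 62.5000, |3A| = 19, inequality holds.


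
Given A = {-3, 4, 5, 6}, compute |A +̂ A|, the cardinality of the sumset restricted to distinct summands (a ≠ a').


Restricted sumset: A +̂ A = {a + a' : a ∈ A, a' ∈ A, a ≠ a'}.
Equivalently, take A + A and drop any sum 2a that is achievable ONLY as a + a for a ∈ A (i.e. sums representable only with equal summands).
Enumerate pairs (a, a') with a < a' (symmetric, so each unordered pair gives one sum; this covers all a ≠ a'):
  -3 + 4 = 1
  -3 + 5 = 2
  -3 + 6 = 3
  4 + 5 = 9
  4 + 6 = 10
  5 + 6 = 11
Collected distinct sums: {1, 2, 3, 9, 10, 11}
|A +̂ A| = 6
(Reference bound: |A +̂ A| ≥ 2|A| - 3 for |A| ≥ 2, with |A| = 4 giving ≥ 5.)

|A +̂ A| = 6


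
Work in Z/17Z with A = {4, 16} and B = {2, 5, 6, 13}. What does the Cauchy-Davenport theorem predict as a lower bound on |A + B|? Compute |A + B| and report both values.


Cauchy-Davenport: |A + B| ≥ min(p, |A| + |B| - 1) for A, B nonempty in Z/pZ.
|A| = 2, |B| = 4, p = 17.
CD lower bound = min(17, 2 + 4 - 1) = min(17, 5) = 5.
Compute A + B mod 17 directly:
a = 4: 4+2=6, 4+5=9, 4+6=10, 4+13=0
a = 16: 16+2=1, 16+5=4, 16+6=5, 16+13=12
A + B = {0, 1, 4, 5, 6, 9, 10, 12}, so |A + B| = 8.
Verify: 8 ≥ 5? Yes ✓.

CD lower bound = 5, actual |A + B| = 8.


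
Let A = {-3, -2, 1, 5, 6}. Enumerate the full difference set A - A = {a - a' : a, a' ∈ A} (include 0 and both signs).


A - A = {a - a' : a, a' ∈ A}.
Compute a - a' for each ordered pair (a, a'):
a = -3: -3--3=0, -3--2=-1, -3-1=-4, -3-5=-8, -3-6=-9
a = -2: -2--3=1, -2--2=0, -2-1=-3, -2-5=-7, -2-6=-8
a = 1: 1--3=4, 1--2=3, 1-1=0, 1-5=-4, 1-6=-5
a = 5: 5--3=8, 5--2=7, 5-1=4, 5-5=0, 5-6=-1
a = 6: 6--3=9, 6--2=8, 6-1=5, 6-5=1, 6-6=0
Collecting distinct values (and noting 0 appears from a-a):
A - A = {-9, -8, -7, -5, -4, -3, -1, 0, 1, 3, 4, 5, 7, 8, 9}
|A - A| = 15

A - A = {-9, -8, -7, -5, -4, -3, -1, 0, 1, 3, 4, 5, 7, 8, 9}


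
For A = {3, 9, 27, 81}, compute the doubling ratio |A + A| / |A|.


|A| = 4.
Compute A + A by enumerating all 16 pairs.
A + A = {6, 12, 18, 30, 36, 54, 84, 90, 108, 162}, so |A + A| = 10.
K = |A + A| / |A| = 10/4 = 5/2 ≈ 2.5000.
Reference: AP of size 4 gives K = 7/4 ≈ 1.7500; a fully generic set of size 4 gives K ≈ 2.5000.

|A| = 4, |A + A| = 10, K = 10/4 = 5/2.


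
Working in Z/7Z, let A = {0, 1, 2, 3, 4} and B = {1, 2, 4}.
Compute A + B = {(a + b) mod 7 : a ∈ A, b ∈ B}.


Work in Z/7Z: reduce every sum a + b modulo 7.
Enumerate all 15 pairs:
a = 0: 0+1=1, 0+2=2, 0+4=4
a = 1: 1+1=2, 1+2=3, 1+4=5
a = 2: 2+1=3, 2+2=4, 2+4=6
a = 3: 3+1=4, 3+2=5, 3+4=0
a = 4: 4+1=5, 4+2=6, 4+4=1
Distinct residues collected: {0, 1, 2, 3, 4, 5, 6}
|A + B| = 7 (out of 7 total residues).

A + B = {0, 1, 2, 3, 4, 5, 6}


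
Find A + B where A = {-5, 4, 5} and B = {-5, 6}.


A + B = {a + b : a ∈ A, b ∈ B}.
Enumerate all |A|·|B| = 3·2 = 6 pairs (a, b) and collect distinct sums.
a = -5: -5+-5=-10, -5+6=1
a = 4: 4+-5=-1, 4+6=10
a = 5: 5+-5=0, 5+6=11
Collecting distinct sums: A + B = {-10, -1, 0, 1, 10, 11}
|A + B| = 6

A + B = {-10, -1, 0, 1, 10, 11}


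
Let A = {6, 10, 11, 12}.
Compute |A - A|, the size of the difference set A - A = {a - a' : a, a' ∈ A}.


A - A = {a - a' : a, a' ∈ A}; |A| = 4.
Bounds: 2|A|-1 ≤ |A - A| ≤ |A|² - |A| + 1, i.e. 7 ≤ |A - A| ≤ 13.
Note: 0 ∈ A - A always (from a - a). The set is symmetric: if d ∈ A - A then -d ∈ A - A.
Enumerate nonzero differences d = a - a' with a > a' (then include -d):
Positive differences: {1, 2, 4, 5, 6}
Full difference set: {0} ∪ (positive diffs) ∪ (negative diffs).
|A - A| = 1 + 2·5 = 11 (matches direct enumeration: 11).

|A - A| = 11


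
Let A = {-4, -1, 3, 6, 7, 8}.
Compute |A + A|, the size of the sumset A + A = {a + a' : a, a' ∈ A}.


A + A = {a + a' : a, a' ∈ A}; |A| = 6.
General bounds: 2|A| - 1 ≤ |A + A| ≤ |A|(|A|+1)/2, i.e. 11 ≤ |A + A| ≤ 21.
Lower bound 2|A|-1 is attained iff A is an arithmetic progression.
Enumerate sums a + a' for a ≤ a' (symmetric, so this suffices):
a = -4: -4+-4=-8, -4+-1=-5, -4+3=-1, -4+6=2, -4+7=3, -4+8=4
a = -1: -1+-1=-2, -1+3=2, -1+6=5, -1+7=6, -1+8=7
a = 3: 3+3=6, 3+6=9, 3+7=10, 3+8=11
a = 6: 6+6=12, 6+7=13, 6+8=14
a = 7: 7+7=14, 7+8=15
a = 8: 8+8=16
Distinct sums: {-8, -5, -2, -1, 2, 3, 4, 5, 6, 7, 9, 10, 11, 12, 13, 14, 15, 16}
|A + A| = 18

|A + A| = 18


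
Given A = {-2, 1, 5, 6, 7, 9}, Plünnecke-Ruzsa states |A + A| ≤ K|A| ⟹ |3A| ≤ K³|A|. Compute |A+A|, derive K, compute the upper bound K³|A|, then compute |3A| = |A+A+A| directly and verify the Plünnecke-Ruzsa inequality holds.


|A| = 6.
Step 1: Compute A + A by enumerating all 36 pairs.
A + A = {-4, -1, 2, 3, 4, 5, 6, 7, 8, 10, 11, 12, 13, 14, 15, 16, 18}, so |A + A| = 17.
Step 2: Doubling constant K = |A + A|/|A| = 17/6 = 17/6 ≈ 2.8333.
Step 3: Plünnecke-Ruzsa gives |3A| ≤ K³·|A| = (2.8333)³ · 6 ≈ 136.4722.
Step 4: Compute 3A = A + A + A directly by enumerating all triples (a,b,c) ∈ A³; |3A| = 29.
Step 5: Check 29 ≤ 136.4722? Yes ✓.

K = 17/6, Plünnecke-Ruzsa bound K³|A| ≈ 136.4722, |3A| = 29, inequality holds.


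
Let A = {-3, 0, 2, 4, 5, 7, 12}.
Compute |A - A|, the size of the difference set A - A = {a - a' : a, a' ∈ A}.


A - A = {a - a' : a, a' ∈ A}; |A| = 7.
Bounds: 2|A|-1 ≤ |A - A| ≤ |A|² - |A| + 1, i.e. 13 ≤ |A - A| ≤ 43.
Note: 0 ∈ A - A always (from a - a). The set is symmetric: if d ∈ A - A then -d ∈ A - A.
Enumerate nonzero differences d = a - a' with a > a' (then include -d):
Positive differences: {1, 2, 3, 4, 5, 7, 8, 10, 12, 15}
Full difference set: {0} ∪ (positive diffs) ∪ (negative diffs).
|A - A| = 1 + 2·10 = 21 (matches direct enumeration: 21).

|A - A| = 21


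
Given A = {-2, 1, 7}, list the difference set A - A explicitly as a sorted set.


A - A = {a - a' : a, a' ∈ A}.
Compute a - a' for each ordered pair (a, a'):
a = -2: -2--2=0, -2-1=-3, -2-7=-9
a = 1: 1--2=3, 1-1=0, 1-7=-6
a = 7: 7--2=9, 7-1=6, 7-7=0
Collecting distinct values (and noting 0 appears from a-a):
A - A = {-9, -6, -3, 0, 3, 6, 9}
|A - A| = 7

A - A = {-9, -6, -3, 0, 3, 6, 9}


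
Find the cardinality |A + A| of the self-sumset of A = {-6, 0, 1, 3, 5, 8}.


A + A = {a + a' : a, a' ∈ A}; |A| = 6.
General bounds: 2|A| - 1 ≤ |A + A| ≤ |A|(|A|+1)/2, i.e. 11 ≤ |A + A| ≤ 21.
Lower bound 2|A|-1 is attained iff A is an arithmetic progression.
Enumerate sums a + a' for a ≤ a' (symmetric, so this suffices):
a = -6: -6+-6=-12, -6+0=-6, -6+1=-5, -6+3=-3, -6+5=-1, -6+8=2
a = 0: 0+0=0, 0+1=1, 0+3=3, 0+5=5, 0+8=8
a = 1: 1+1=2, 1+3=4, 1+5=6, 1+8=9
a = 3: 3+3=6, 3+5=8, 3+8=11
a = 5: 5+5=10, 5+8=13
a = 8: 8+8=16
Distinct sums: {-12, -6, -5, -3, -1, 0, 1, 2, 3, 4, 5, 6, 8, 9, 10, 11, 13, 16}
|A + A| = 18

|A + A| = 18


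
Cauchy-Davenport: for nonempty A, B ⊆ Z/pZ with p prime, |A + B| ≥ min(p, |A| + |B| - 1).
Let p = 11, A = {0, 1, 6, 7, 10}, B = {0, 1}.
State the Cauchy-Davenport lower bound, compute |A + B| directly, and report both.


Cauchy-Davenport: |A + B| ≥ min(p, |A| + |B| - 1) for A, B nonempty in Z/pZ.
|A| = 5, |B| = 2, p = 11.
CD lower bound = min(11, 5 + 2 - 1) = min(11, 6) = 6.
Compute A + B mod 11 directly:
a = 0: 0+0=0, 0+1=1
a = 1: 1+0=1, 1+1=2
a = 6: 6+0=6, 6+1=7
a = 7: 7+0=7, 7+1=8
a = 10: 10+0=10, 10+1=0
A + B = {0, 1, 2, 6, 7, 8, 10}, so |A + B| = 7.
Verify: 7 ≥ 6? Yes ✓.

CD lower bound = 6, actual |A + B| = 7.


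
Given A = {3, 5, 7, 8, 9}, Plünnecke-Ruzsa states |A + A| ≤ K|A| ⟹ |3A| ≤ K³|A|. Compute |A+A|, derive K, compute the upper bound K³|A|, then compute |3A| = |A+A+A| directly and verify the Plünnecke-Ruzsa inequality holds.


|A| = 5.
Step 1: Compute A + A by enumerating all 25 pairs.
A + A = {6, 8, 10, 11, 12, 13, 14, 15, 16, 17, 18}, so |A + A| = 11.
Step 2: Doubling constant K = |A + A|/|A| = 11/5 = 11/5 ≈ 2.2000.
Step 3: Plünnecke-Ruzsa gives |3A| ≤ K³·|A| = (2.2000)³ · 5 ≈ 53.2400.
Step 4: Compute 3A = A + A + A directly by enumerating all triples (a,b,c) ∈ A³; |3A| = 17.
Step 5: Check 17 ≤ 53.2400? Yes ✓.

K = 11/5, Plünnecke-Ruzsa bound K³|A| ≈ 53.2400, |3A| = 17, inequality holds.


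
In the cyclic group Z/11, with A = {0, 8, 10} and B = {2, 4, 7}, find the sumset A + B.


Work in Z/11Z: reduce every sum a + b modulo 11.
Enumerate all 9 pairs:
a = 0: 0+2=2, 0+4=4, 0+7=7
a = 8: 8+2=10, 8+4=1, 8+7=4
a = 10: 10+2=1, 10+4=3, 10+7=6
Distinct residues collected: {1, 2, 3, 4, 6, 7, 10}
|A + B| = 7 (out of 11 total residues).

A + B = {1, 2, 3, 4, 6, 7, 10}


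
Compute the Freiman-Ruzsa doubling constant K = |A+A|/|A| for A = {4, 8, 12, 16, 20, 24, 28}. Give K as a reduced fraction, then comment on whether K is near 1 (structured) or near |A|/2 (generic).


|A| = 7.
Compute A + A by enumerating all 49 pairs.
A + A = {8, 12, 16, 20, 24, 28, 32, 36, 40, 44, 48, 52, 56}, so |A + A| = 13.
K = |A + A| / |A| = 13/7 (already in lowest terms) ≈ 1.8571.
Reference: AP of size 7 gives K = 13/7 ≈ 1.8571; a fully generic set of size 7 gives K ≈ 4.0000.

|A| = 7, |A + A| = 13, K = 13/7.


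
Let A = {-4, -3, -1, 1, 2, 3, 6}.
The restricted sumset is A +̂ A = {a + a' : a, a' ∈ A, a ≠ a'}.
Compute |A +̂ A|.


Restricted sumset: A +̂ A = {a + a' : a ∈ A, a' ∈ A, a ≠ a'}.
Equivalently, take A + A and drop any sum 2a that is achievable ONLY as a + a for a ∈ A (i.e. sums representable only with equal summands).
Enumerate pairs (a, a') with a < a' (symmetric, so each unordered pair gives one sum; this covers all a ≠ a'):
  -4 + -3 = -7
  -4 + -1 = -5
  -4 + 1 = -3
  -4 + 2 = -2
  -4 + 3 = -1
  -4 + 6 = 2
  -3 + -1 = -4
  -3 + 1 = -2
  -3 + 2 = -1
  -3 + 3 = 0
  -3 + 6 = 3
  -1 + 1 = 0
  -1 + 2 = 1
  -1 + 3 = 2
  -1 + 6 = 5
  1 + 2 = 3
  1 + 3 = 4
  1 + 6 = 7
  2 + 3 = 5
  2 + 6 = 8
  3 + 6 = 9
Collected distinct sums: {-7, -5, -4, -3, -2, -1, 0, 1, 2, 3, 4, 5, 7, 8, 9}
|A +̂ A| = 15
(Reference bound: |A +̂ A| ≥ 2|A| - 3 for |A| ≥ 2, with |A| = 7 giving ≥ 11.)

|A +̂ A| = 15


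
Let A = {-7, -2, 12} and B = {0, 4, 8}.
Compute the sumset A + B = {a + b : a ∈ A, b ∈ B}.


A + B = {a + b : a ∈ A, b ∈ B}.
Enumerate all |A|·|B| = 3·3 = 9 pairs (a, b) and collect distinct sums.
a = -7: -7+0=-7, -7+4=-3, -7+8=1
a = -2: -2+0=-2, -2+4=2, -2+8=6
a = 12: 12+0=12, 12+4=16, 12+8=20
Collecting distinct sums: A + B = {-7, -3, -2, 1, 2, 6, 12, 16, 20}
|A + B| = 9

A + B = {-7, -3, -2, 1, 2, 6, 12, 16, 20}


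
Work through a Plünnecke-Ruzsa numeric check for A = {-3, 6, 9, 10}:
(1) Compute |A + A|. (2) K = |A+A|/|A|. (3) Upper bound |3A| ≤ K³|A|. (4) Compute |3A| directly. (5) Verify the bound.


|A| = 4.
Step 1: Compute A + A by enumerating all 16 pairs.
A + A = {-6, 3, 6, 7, 12, 15, 16, 18, 19, 20}, so |A + A| = 10.
Step 2: Doubling constant K = |A + A|/|A| = 10/4 = 10/4 ≈ 2.5000.
Step 3: Plünnecke-Ruzsa gives |3A| ≤ K³·|A| = (2.5000)³ · 4 ≈ 62.5000.
Step 4: Compute 3A = A + A + A directly by enumerating all triples (a,b,c) ∈ A³; |3A| = 20.
Step 5: Check 20 ≤ 62.5000? Yes ✓.

K = 10/4, Plünnecke-Ruzsa bound K³|A| ≈ 62.5000, |3A| = 20, inequality holds.


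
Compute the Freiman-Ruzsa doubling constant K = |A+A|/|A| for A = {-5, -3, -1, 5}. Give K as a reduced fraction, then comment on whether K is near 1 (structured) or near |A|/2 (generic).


|A| = 4.
Compute A + A by enumerating all 16 pairs.
A + A = {-10, -8, -6, -4, -2, 0, 2, 4, 10}, so |A + A| = 9.
K = |A + A| / |A| = 9/4 (already in lowest terms) ≈ 2.2500.
Reference: AP of size 4 gives K = 7/4 ≈ 1.7500; a fully generic set of size 4 gives K ≈ 2.5000.

|A| = 4, |A + A| = 9, K = 9/4.


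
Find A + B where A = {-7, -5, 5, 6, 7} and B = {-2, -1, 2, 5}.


A + B = {a + b : a ∈ A, b ∈ B}.
Enumerate all |A|·|B| = 5·4 = 20 pairs (a, b) and collect distinct sums.
a = -7: -7+-2=-9, -7+-1=-8, -7+2=-5, -7+5=-2
a = -5: -5+-2=-7, -5+-1=-6, -5+2=-3, -5+5=0
a = 5: 5+-2=3, 5+-1=4, 5+2=7, 5+5=10
a = 6: 6+-2=4, 6+-1=5, 6+2=8, 6+5=11
a = 7: 7+-2=5, 7+-1=6, 7+2=9, 7+5=12
Collecting distinct sums: A + B = {-9, -8, -7, -6, -5, -3, -2, 0, 3, 4, 5, 6, 7, 8, 9, 10, 11, 12}
|A + B| = 18

A + B = {-9, -8, -7, -6, -5, -3, -2, 0, 3, 4, 5, 6, 7, 8, 9, 10, 11, 12}


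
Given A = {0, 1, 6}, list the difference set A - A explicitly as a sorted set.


A - A = {a - a' : a, a' ∈ A}.
Compute a - a' for each ordered pair (a, a'):
a = 0: 0-0=0, 0-1=-1, 0-6=-6
a = 1: 1-0=1, 1-1=0, 1-6=-5
a = 6: 6-0=6, 6-1=5, 6-6=0
Collecting distinct values (and noting 0 appears from a-a):
A - A = {-6, -5, -1, 0, 1, 5, 6}
|A - A| = 7

A - A = {-6, -5, -1, 0, 1, 5, 6}


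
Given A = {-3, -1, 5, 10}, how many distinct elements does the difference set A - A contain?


A - A = {a - a' : a, a' ∈ A}; |A| = 4.
Bounds: 2|A|-1 ≤ |A - A| ≤ |A|² - |A| + 1, i.e. 7 ≤ |A - A| ≤ 13.
Note: 0 ∈ A - A always (from a - a). The set is symmetric: if d ∈ A - A then -d ∈ A - A.
Enumerate nonzero differences d = a - a' with a > a' (then include -d):
Positive differences: {2, 5, 6, 8, 11, 13}
Full difference set: {0} ∪ (positive diffs) ∪ (negative diffs).
|A - A| = 1 + 2·6 = 13 (matches direct enumeration: 13).

|A - A| = 13


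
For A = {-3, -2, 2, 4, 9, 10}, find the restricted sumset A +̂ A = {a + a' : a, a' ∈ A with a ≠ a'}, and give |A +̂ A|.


Restricted sumset: A +̂ A = {a + a' : a ∈ A, a' ∈ A, a ≠ a'}.
Equivalently, take A + A and drop any sum 2a that is achievable ONLY as a + a for a ∈ A (i.e. sums representable only with equal summands).
Enumerate pairs (a, a') with a < a' (symmetric, so each unordered pair gives one sum; this covers all a ≠ a'):
  -3 + -2 = -5
  -3 + 2 = -1
  -3 + 4 = 1
  -3 + 9 = 6
  -3 + 10 = 7
  -2 + 2 = 0
  -2 + 4 = 2
  -2 + 9 = 7
  -2 + 10 = 8
  2 + 4 = 6
  2 + 9 = 11
  2 + 10 = 12
  4 + 9 = 13
  4 + 10 = 14
  9 + 10 = 19
Collected distinct sums: {-5, -1, 0, 1, 2, 6, 7, 8, 11, 12, 13, 14, 19}
|A +̂ A| = 13
(Reference bound: |A +̂ A| ≥ 2|A| - 3 for |A| ≥ 2, with |A| = 6 giving ≥ 9.)

|A +̂ A| = 13


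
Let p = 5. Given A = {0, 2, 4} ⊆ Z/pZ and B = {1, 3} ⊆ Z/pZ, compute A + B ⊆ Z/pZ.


Work in Z/5Z: reduce every sum a + b modulo 5.
Enumerate all 6 pairs:
a = 0: 0+1=1, 0+3=3
a = 2: 2+1=3, 2+3=0
a = 4: 4+1=0, 4+3=2
Distinct residues collected: {0, 1, 2, 3}
|A + B| = 4 (out of 5 total residues).

A + B = {0, 1, 2, 3}


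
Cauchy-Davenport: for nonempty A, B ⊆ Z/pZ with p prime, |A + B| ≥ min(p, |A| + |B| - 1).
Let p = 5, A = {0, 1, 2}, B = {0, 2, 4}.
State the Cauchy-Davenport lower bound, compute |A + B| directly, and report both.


Cauchy-Davenport: |A + B| ≥ min(p, |A| + |B| - 1) for A, B nonempty in Z/pZ.
|A| = 3, |B| = 3, p = 5.
CD lower bound = min(5, 3 + 3 - 1) = min(5, 5) = 5.
Compute A + B mod 5 directly:
a = 0: 0+0=0, 0+2=2, 0+4=4
a = 1: 1+0=1, 1+2=3, 1+4=0
a = 2: 2+0=2, 2+2=4, 2+4=1
A + B = {0, 1, 2, 3, 4}, so |A + B| = 5.
Verify: 5 ≥ 5? Yes ✓.

CD lower bound = 5, actual |A + B| = 5.


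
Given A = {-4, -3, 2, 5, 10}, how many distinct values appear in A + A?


A + A = {a + a' : a, a' ∈ A}; |A| = 5.
General bounds: 2|A| - 1 ≤ |A + A| ≤ |A|(|A|+1)/2, i.e. 9 ≤ |A + A| ≤ 15.
Lower bound 2|A|-1 is attained iff A is an arithmetic progression.
Enumerate sums a + a' for a ≤ a' (symmetric, so this suffices):
a = -4: -4+-4=-8, -4+-3=-7, -4+2=-2, -4+5=1, -4+10=6
a = -3: -3+-3=-6, -3+2=-1, -3+5=2, -3+10=7
a = 2: 2+2=4, 2+5=7, 2+10=12
a = 5: 5+5=10, 5+10=15
a = 10: 10+10=20
Distinct sums: {-8, -7, -6, -2, -1, 1, 2, 4, 6, 7, 10, 12, 15, 20}
|A + A| = 14

|A + A| = 14


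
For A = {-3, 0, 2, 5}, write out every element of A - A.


A - A = {a - a' : a, a' ∈ A}.
Compute a - a' for each ordered pair (a, a'):
a = -3: -3--3=0, -3-0=-3, -3-2=-5, -3-5=-8
a = 0: 0--3=3, 0-0=0, 0-2=-2, 0-5=-5
a = 2: 2--3=5, 2-0=2, 2-2=0, 2-5=-3
a = 5: 5--3=8, 5-0=5, 5-2=3, 5-5=0
Collecting distinct values (and noting 0 appears from a-a):
A - A = {-8, -5, -3, -2, 0, 2, 3, 5, 8}
|A - A| = 9

A - A = {-8, -5, -3, -2, 0, 2, 3, 5, 8}


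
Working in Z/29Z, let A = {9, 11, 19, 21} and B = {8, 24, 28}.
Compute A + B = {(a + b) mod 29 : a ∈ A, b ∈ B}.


Work in Z/29Z: reduce every sum a + b modulo 29.
Enumerate all 12 pairs:
a = 9: 9+8=17, 9+24=4, 9+28=8
a = 11: 11+8=19, 11+24=6, 11+28=10
a = 19: 19+8=27, 19+24=14, 19+28=18
a = 21: 21+8=0, 21+24=16, 21+28=20
Distinct residues collected: {0, 4, 6, 8, 10, 14, 16, 17, 18, 19, 20, 27}
|A + B| = 12 (out of 29 total residues).

A + B = {0, 4, 6, 8, 10, 14, 16, 17, 18, 19, 20, 27}


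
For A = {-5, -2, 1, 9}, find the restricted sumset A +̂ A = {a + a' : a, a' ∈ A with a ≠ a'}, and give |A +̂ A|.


Restricted sumset: A +̂ A = {a + a' : a ∈ A, a' ∈ A, a ≠ a'}.
Equivalently, take A + A and drop any sum 2a that is achievable ONLY as a + a for a ∈ A (i.e. sums representable only with equal summands).
Enumerate pairs (a, a') with a < a' (symmetric, so each unordered pair gives one sum; this covers all a ≠ a'):
  -5 + -2 = -7
  -5 + 1 = -4
  -5 + 9 = 4
  -2 + 1 = -1
  -2 + 9 = 7
  1 + 9 = 10
Collected distinct sums: {-7, -4, -1, 4, 7, 10}
|A +̂ A| = 6
(Reference bound: |A +̂ A| ≥ 2|A| - 3 for |A| ≥ 2, with |A| = 4 giving ≥ 5.)

|A +̂ A| = 6


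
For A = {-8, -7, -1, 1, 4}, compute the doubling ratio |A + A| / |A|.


|A| = 5.
Compute A + A by enumerating all 25 pairs.
A + A = {-16, -15, -14, -9, -8, -7, -6, -4, -3, -2, 0, 2, 3, 5, 8}, so |A + A| = 15.
K = |A + A| / |A| = 15/5 = 3/1 ≈ 3.0000.
Reference: AP of size 5 gives K = 9/5 ≈ 1.8000; a fully generic set of size 5 gives K ≈ 3.0000.

|A| = 5, |A + A| = 15, K = 15/5 = 3/1.


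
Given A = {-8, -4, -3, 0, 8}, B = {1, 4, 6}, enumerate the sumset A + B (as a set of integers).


A + B = {a + b : a ∈ A, b ∈ B}.
Enumerate all |A|·|B| = 5·3 = 15 pairs (a, b) and collect distinct sums.
a = -8: -8+1=-7, -8+4=-4, -8+6=-2
a = -4: -4+1=-3, -4+4=0, -4+6=2
a = -3: -3+1=-2, -3+4=1, -3+6=3
a = 0: 0+1=1, 0+4=4, 0+6=6
a = 8: 8+1=9, 8+4=12, 8+6=14
Collecting distinct sums: A + B = {-7, -4, -3, -2, 0, 1, 2, 3, 4, 6, 9, 12, 14}
|A + B| = 13

A + B = {-7, -4, -3, -2, 0, 1, 2, 3, 4, 6, 9, 12, 14}


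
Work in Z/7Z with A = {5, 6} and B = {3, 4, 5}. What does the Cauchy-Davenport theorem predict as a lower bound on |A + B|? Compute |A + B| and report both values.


Cauchy-Davenport: |A + B| ≥ min(p, |A| + |B| - 1) for A, B nonempty in Z/pZ.
|A| = 2, |B| = 3, p = 7.
CD lower bound = min(7, 2 + 3 - 1) = min(7, 4) = 4.
Compute A + B mod 7 directly:
a = 5: 5+3=1, 5+4=2, 5+5=3
a = 6: 6+3=2, 6+4=3, 6+5=4
A + B = {1, 2, 3, 4}, so |A + B| = 4.
Verify: 4 ≥ 4? Yes ✓.

CD lower bound = 4, actual |A + B| = 4.


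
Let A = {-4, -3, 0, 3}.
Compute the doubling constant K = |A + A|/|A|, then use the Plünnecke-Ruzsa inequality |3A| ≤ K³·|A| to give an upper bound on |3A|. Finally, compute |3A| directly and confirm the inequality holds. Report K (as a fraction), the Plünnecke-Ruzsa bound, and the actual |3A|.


|A| = 4.
Step 1: Compute A + A by enumerating all 16 pairs.
A + A = {-8, -7, -6, -4, -3, -1, 0, 3, 6}, so |A + A| = 9.
Step 2: Doubling constant K = |A + A|/|A| = 9/4 = 9/4 ≈ 2.2500.
Step 3: Plünnecke-Ruzsa gives |3A| ≤ K³·|A| = (2.2500)³ · 4 ≈ 45.5625.
Step 4: Compute 3A = A + A + A directly by enumerating all triples (a,b,c) ∈ A³; |3A| = 16.
Step 5: Check 16 ≤ 45.5625? Yes ✓.

K = 9/4, Plünnecke-Ruzsa bound K³|A| ≈ 45.5625, |3A| = 16, inequality holds.


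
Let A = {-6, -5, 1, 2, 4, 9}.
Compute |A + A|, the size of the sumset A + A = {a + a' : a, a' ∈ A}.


A + A = {a + a' : a, a' ∈ A}; |A| = 6.
General bounds: 2|A| - 1 ≤ |A + A| ≤ |A|(|A|+1)/2, i.e. 11 ≤ |A + A| ≤ 21.
Lower bound 2|A|-1 is attained iff A is an arithmetic progression.
Enumerate sums a + a' for a ≤ a' (symmetric, so this suffices):
a = -6: -6+-6=-12, -6+-5=-11, -6+1=-5, -6+2=-4, -6+4=-2, -6+9=3
a = -5: -5+-5=-10, -5+1=-4, -5+2=-3, -5+4=-1, -5+9=4
a = 1: 1+1=2, 1+2=3, 1+4=5, 1+9=10
a = 2: 2+2=4, 2+4=6, 2+9=11
a = 4: 4+4=8, 4+9=13
a = 9: 9+9=18
Distinct sums: {-12, -11, -10, -5, -4, -3, -2, -1, 2, 3, 4, 5, 6, 8, 10, 11, 13, 18}
|A + A| = 18

|A + A| = 18


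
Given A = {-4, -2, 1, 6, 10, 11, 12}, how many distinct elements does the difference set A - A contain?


A - A = {a - a' : a, a' ∈ A}; |A| = 7.
Bounds: 2|A|-1 ≤ |A - A| ≤ |A|² - |A| + 1, i.e. 13 ≤ |A - A| ≤ 43.
Note: 0 ∈ A - A always (from a - a). The set is symmetric: if d ∈ A - A then -d ∈ A - A.
Enumerate nonzero differences d = a - a' with a > a' (then include -d):
Positive differences: {1, 2, 3, 4, 5, 6, 8, 9, 10, 11, 12, 13, 14, 15, 16}
Full difference set: {0} ∪ (positive diffs) ∪ (negative diffs).
|A - A| = 1 + 2·15 = 31 (matches direct enumeration: 31).

|A - A| = 31


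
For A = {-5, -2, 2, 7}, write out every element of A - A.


A - A = {a - a' : a, a' ∈ A}.
Compute a - a' for each ordered pair (a, a'):
a = -5: -5--5=0, -5--2=-3, -5-2=-7, -5-7=-12
a = -2: -2--5=3, -2--2=0, -2-2=-4, -2-7=-9
a = 2: 2--5=7, 2--2=4, 2-2=0, 2-7=-5
a = 7: 7--5=12, 7--2=9, 7-2=5, 7-7=0
Collecting distinct values (and noting 0 appears from a-a):
A - A = {-12, -9, -7, -5, -4, -3, 0, 3, 4, 5, 7, 9, 12}
|A - A| = 13

A - A = {-12, -9, -7, -5, -4, -3, 0, 3, 4, 5, 7, 9, 12}


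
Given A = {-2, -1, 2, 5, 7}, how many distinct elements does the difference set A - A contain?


A - A = {a - a' : a, a' ∈ A}; |A| = 5.
Bounds: 2|A|-1 ≤ |A - A| ≤ |A|² - |A| + 1, i.e. 9 ≤ |A - A| ≤ 21.
Note: 0 ∈ A - A always (from a - a). The set is symmetric: if d ∈ A - A then -d ∈ A - A.
Enumerate nonzero differences d = a - a' with a > a' (then include -d):
Positive differences: {1, 2, 3, 4, 5, 6, 7, 8, 9}
Full difference set: {0} ∪ (positive diffs) ∪ (negative diffs).
|A - A| = 1 + 2·9 = 19 (matches direct enumeration: 19).

|A - A| = 19


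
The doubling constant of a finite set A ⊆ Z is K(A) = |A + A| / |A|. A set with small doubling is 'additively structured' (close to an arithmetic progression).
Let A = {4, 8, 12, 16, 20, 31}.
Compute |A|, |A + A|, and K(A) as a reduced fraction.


|A| = 6.
Compute A + A by enumerating all 36 pairs.
A + A = {8, 12, 16, 20, 24, 28, 32, 35, 36, 39, 40, 43, 47, 51, 62}, so |A + A| = 15.
K = |A + A| / |A| = 15/6 = 5/2 ≈ 2.5000.
Reference: AP of size 6 gives K = 11/6 ≈ 1.8333; a fully generic set of size 6 gives K ≈ 3.5000.

|A| = 6, |A + A| = 15, K = 15/6 = 5/2.


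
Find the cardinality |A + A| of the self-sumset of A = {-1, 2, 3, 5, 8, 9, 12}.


A + A = {a + a' : a, a' ∈ A}; |A| = 7.
General bounds: 2|A| - 1 ≤ |A + A| ≤ |A|(|A|+1)/2, i.e. 13 ≤ |A + A| ≤ 28.
Lower bound 2|A|-1 is attained iff A is an arithmetic progression.
Enumerate sums a + a' for a ≤ a' (symmetric, so this suffices):
a = -1: -1+-1=-2, -1+2=1, -1+3=2, -1+5=4, -1+8=7, -1+9=8, -1+12=11
a = 2: 2+2=4, 2+3=5, 2+5=7, 2+8=10, 2+9=11, 2+12=14
a = 3: 3+3=6, 3+5=8, 3+8=11, 3+9=12, 3+12=15
a = 5: 5+5=10, 5+8=13, 5+9=14, 5+12=17
a = 8: 8+8=16, 8+9=17, 8+12=20
a = 9: 9+9=18, 9+12=21
a = 12: 12+12=24
Distinct sums: {-2, 1, 2, 4, 5, 6, 7, 8, 10, 11, 12, 13, 14, 15, 16, 17, 18, 20, 21, 24}
|A + A| = 20

|A + A| = 20


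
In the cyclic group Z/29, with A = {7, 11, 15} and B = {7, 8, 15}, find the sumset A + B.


Work in Z/29Z: reduce every sum a + b modulo 29.
Enumerate all 9 pairs:
a = 7: 7+7=14, 7+8=15, 7+15=22
a = 11: 11+7=18, 11+8=19, 11+15=26
a = 15: 15+7=22, 15+8=23, 15+15=1
Distinct residues collected: {1, 14, 15, 18, 19, 22, 23, 26}
|A + B| = 8 (out of 29 total residues).

A + B = {1, 14, 15, 18, 19, 22, 23, 26}


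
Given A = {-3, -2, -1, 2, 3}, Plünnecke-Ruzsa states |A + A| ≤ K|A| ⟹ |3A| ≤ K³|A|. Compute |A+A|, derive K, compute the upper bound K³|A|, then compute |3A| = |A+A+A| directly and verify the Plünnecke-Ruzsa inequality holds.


|A| = 5.
Step 1: Compute A + A by enumerating all 25 pairs.
A + A = {-6, -5, -4, -3, -2, -1, 0, 1, 2, 4, 5, 6}, so |A + A| = 12.
Step 2: Doubling constant K = |A + A|/|A| = 12/5 = 12/5 ≈ 2.4000.
Step 3: Plünnecke-Ruzsa gives |3A| ≤ K³·|A| = (2.4000)³ · 5 ≈ 69.1200.
Step 4: Compute 3A = A + A + A directly by enumerating all triples (a,b,c) ∈ A³; |3A| = 19.
Step 5: Check 19 ≤ 69.1200? Yes ✓.

K = 12/5, Plünnecke-Ruzsa bound K³|A| ≈ 69.1200, |3A| = 19, inequality holds.


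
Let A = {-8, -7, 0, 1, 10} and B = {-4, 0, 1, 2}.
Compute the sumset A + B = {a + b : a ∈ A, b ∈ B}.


A + B = {a + b : a ∈ A, b ∈ B}.
Enumerate all |A|·|B| = 5·4 = 20 pairs (a, b) and collect distinct sums.
a = -8: -8+-4=-12, -8+0=-8, -8+1=-7, -8+2=-6
a = -7: -7+-4=-11, -7+0=-7, -7+1=-6, -7+2=-5
a = 0: 0+-4=-4, 0+0=0, 0+1=1, 0+2=2
a = 1: 1+-4=-3, 1+0=1, 1+1=2, 1+2=3
a = 10: 10+-4=6, 10+0=10, 10+1=11, 10+2=12
Collecting distinct sums: A + B = {-12, -11, -8, -7, -6, -5, -4, -3, 0, 1, 2, 3, 6, 10, 11, 12}
|A + B| = 16

A + B = {-12, -11, -8, -7, -6, -5, -4, -3, 0, 1, 2, 3, 6, 10, 11, 12}


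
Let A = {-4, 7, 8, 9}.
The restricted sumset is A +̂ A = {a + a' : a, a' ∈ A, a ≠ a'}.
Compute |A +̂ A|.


Restricted sumset: A +̂ A = {a + a' : a ∈ A, a' ∈ A, a ≠ a'}.
Equivalently, take A + A and drop any sum 2a that is achievable ONLY as a + a for a ∈ A (i.e. sums representable only with equal summands).
Enumerate pairs (a, a') with a < a' (symmetric, so each unordered pair gives one sum; this covers all a ≠ a'):
  -4 + 7 = 3
  -4 + 8 = 4
  -4 + 9 = 5
  7 + 8 = 15
  7 + 9 = 16
  8 + 9 = 17
Collected distinct sums: {3, 4, 5, 15, 16, 17}
|A +̂ A| = 6
(Reference bound: |A +̂ A| ≥ 2|A| - 3 for |A| ≥ 2, with |A| = 4 giving ≥ 5.)

|A +̂ A| = 6
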